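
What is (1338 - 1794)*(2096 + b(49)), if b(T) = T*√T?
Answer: -1112184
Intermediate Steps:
b(T) = T^(3/2)
(1338 - 1794)*(2096 + b(49)) = (1338 - 1794)*(2096 + 49^(3/2)) = -456*(2096 + 343) = -456*2439 = -1112184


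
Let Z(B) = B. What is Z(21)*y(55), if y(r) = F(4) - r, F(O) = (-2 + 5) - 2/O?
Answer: -2205/2 ≈ -1102.5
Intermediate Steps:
F(O) = 3 - 2/O
y(r) = 5/2 - r (y(r) = (3 - 2/4) - r = (3 - 2*¼) - r = (3 - ½) - r = 5/2 - r)
Z(21)*y(55) = 21*(5/2 - 1*55) = 21*(5/2 - 55) = 21*(-105/2) = -2205/2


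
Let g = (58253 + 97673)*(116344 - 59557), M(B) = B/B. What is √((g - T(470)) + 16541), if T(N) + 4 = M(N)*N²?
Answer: √8854365407 ≈ 94098.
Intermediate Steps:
M(B) = 1
T(N) = -4 + N² (T(N) = -4 + 1*N² = -4 + N²)
g = 8854569762 (g = 155926*56787 = 8854569762)
√((g - T(470)) + 16541) = √((8854569762 - (-4 + 470²)) + 16541) = √((8854569762 - (-4 + 220900)) + 16541) = √((8854569762 - 1*220896) + 16541) = √((8854569762 - 220896) + 16541) = √(8854348866 + 16541) = √8854365407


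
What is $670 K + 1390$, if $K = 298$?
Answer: $201050$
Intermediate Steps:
$670 K + 1390 = 670 \cdot 298 + 1390 = 199660 + 1390 = 201050$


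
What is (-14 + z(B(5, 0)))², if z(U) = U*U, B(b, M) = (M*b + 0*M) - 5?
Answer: 121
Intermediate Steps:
B(b, M) = -5 + M*b (B(b, M) = (M*b + 0) - 5 = M*b - 5 = -5 + M*b)
z(U) = U²
(-14 + z(B(5, 0)))² = (-14 + (-5 + 0*5)²)² = (-14 + (-5 + 0)²)² = (-14 + (-5)²)² = (-14 + 25)² = 11² = 121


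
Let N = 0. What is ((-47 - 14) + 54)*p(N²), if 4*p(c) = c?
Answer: 0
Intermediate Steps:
p(c) = c/4
((-47 - 14) + 54)*p(N²) = ((-47 - 14) + 54)*((¼)*0²) = (-61 + 54)*((¼)*0) = -7*0 = 0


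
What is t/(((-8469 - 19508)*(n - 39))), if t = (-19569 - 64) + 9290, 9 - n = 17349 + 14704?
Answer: -10343/897586091 ≈ -1.1523e-5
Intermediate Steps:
n = -32044 (n = 9 - (17349 + 14704) = 9 - 1*32053 = 9 - 32053 = -32044)
t = -10343 (t = -19633 + 9290 = -10343)
t/(((-8469 - 19508)*(n - 39))) = -10343*1/((-32044 - 39)*(-8469 - 19508)) = -10343/((-27977*(-32083))) = -10343/897586091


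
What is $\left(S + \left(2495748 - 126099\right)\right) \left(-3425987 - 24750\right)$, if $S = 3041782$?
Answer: $-18673425174647$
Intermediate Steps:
$\left(S + \left(2495748 - 126099\right)\right) \left(-3425987 - 24750\right) = \left(3041782 + \left(2495748 - 126099\right)\right) \left(-3425987 - 24750\right) = \left(3041782 + \left(2495748 - 126099\right)\right) \left(-3450737\right) = \left(3041782 + 2369649\right) \left(-3450737\right) = 5411431 \left(-3450737\right) = -18673425174647$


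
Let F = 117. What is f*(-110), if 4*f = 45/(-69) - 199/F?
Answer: 174130/2691 ≈ 64.708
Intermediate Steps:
f = -1583/2691 (f = (45/(-69) - 199/117)/4 = (45*(-1/69) - 199*1/117)/4 = (-15/23 - 199/117)/4 = (¼)*(-6332/2691) = -1583/2691 ≈ -0.58826)
f*(-110) = -1583/2691*(-110) = 174130/2691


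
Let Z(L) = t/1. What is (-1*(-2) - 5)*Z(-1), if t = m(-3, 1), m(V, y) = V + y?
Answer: 6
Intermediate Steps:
t = -2 (t = -3 + 1 = -2)
Z(L) = -2 (Z(L) = -2/1 = -2*1 = -2)
(-1*(-2) - 5)*Z(-1) = (-1*(-2) - 5)*(-2) = (2 - 5)*(-2) = -3*(-2) = 6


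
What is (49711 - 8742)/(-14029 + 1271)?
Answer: -40969/12758 ≈ -3.2112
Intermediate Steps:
(49711 - 8742)/(-14029 + 1271) = 40969/(-12758) = 40969*(-1/12758) = -40969/12758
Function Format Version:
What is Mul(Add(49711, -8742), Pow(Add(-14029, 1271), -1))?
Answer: Rational(-40969, 12758) ≈ -3.2112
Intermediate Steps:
Mul(Add(49711, -8742), Pow(Add(-14029, 1271), -1)) = Mul(40969, Pow(-12758, -1)) = Mul(40969, Rational(-1, 12758)) = Rational(-40969, 12758)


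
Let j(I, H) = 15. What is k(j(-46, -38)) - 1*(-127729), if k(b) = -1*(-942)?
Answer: 128671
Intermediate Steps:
k(b) = 942
k(j(-46, -38)) - 1*(-127729) = 942 - 1*(-127729) = 942 + 127729 = 128671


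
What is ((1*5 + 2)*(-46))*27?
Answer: -8694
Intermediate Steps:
((1*5 + 2)*(-46))*27 = ((5 + 2)*(-46))*27 = (7*(-46))*27 = -322*27 = -8694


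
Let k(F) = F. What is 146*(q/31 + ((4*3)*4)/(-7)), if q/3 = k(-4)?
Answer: -229512/217 ≈ -1057.7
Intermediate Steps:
q = -12 (q = 3*(-4) = -12)
146*(q/31 + ((4*3)*4)/(-7)) = 146*(-12/31 + ((4*3)*4)/(-7)) = 146*(-12*1/31 + (12*4)*(-1/7)) = 146*(-12/31 + 48*(-1/7)) = 146*(-12/31 - 48/7) = 146*(-1572/217) = -229512/217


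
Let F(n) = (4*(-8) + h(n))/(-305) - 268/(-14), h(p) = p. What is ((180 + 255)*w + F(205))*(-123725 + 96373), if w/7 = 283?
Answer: -50323409915168/2135 ≈ -2.3571e+10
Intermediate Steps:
w = 1981 (w = 7*283 = 1981)
F(n) = 41094/2135 - n/305 (F(n) = (4*(-8) + n)/(-305) - 268/(-14) = (-32 + n)*(-1/305) - 268*(-1/14) = (32/305 - n/305) + 134/7 = 41094/2135 - n/305)
((180 + 255)*w + F(205))*(-123725 + 96373) = ((180 + 255)*1981 + (41094/2135 - 1/305*205))*(-123725 + 96373) = (435*1981 + (41094/2135 - 41/61))*(-27352) = (861735 + 39659/2135)*(-27352) = (1839843884/2135)*(-27352) = -50323409915168/2135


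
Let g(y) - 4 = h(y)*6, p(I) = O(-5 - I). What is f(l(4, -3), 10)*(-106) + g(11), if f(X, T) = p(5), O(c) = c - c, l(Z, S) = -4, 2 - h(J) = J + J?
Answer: -116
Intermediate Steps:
h(J) = 2 - 2*J (h(J) = 2 - (J + J) = 2 - 2*J)
O(c) = 0
p(I) = 0
f(X, T) = 0
g(y) = 16 - 12*y (g(y) = 4 + (2 - 2*y)*6 = 4 + (12 - 12*y) = 16 - 12*y)
f(l(4, -3), 10)*(-106) + g(11) = 0*(-106) + (16 - 12*11) = 0 + (16 - 132) = 0 - 116 = -116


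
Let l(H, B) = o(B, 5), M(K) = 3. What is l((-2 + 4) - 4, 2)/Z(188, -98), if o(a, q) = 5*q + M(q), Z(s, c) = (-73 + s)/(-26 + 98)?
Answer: 2016/115 ≈ 17.530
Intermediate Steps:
Z(s, c) = -73/72 + s/72 (Z(s, c) = (-73 + s)/72 = (-73 + s)*(1/72) = -73/72 + s/72)
o(a, q) = 3 + 5*q (o(a, q) = 5*q + 3 = 3 + 5*q)
l(H, B) = 28 (l(H, B) = 3 + 5*5 = 3 + 25 = 28)
l((-2 + 4) - 4, 2)/Z(188, -98) = 28/(-73/72 + (1/72)*188) = 28/(-73/72 + 47/18) = 28/(115/72) = (72/115)*28 = 2016/115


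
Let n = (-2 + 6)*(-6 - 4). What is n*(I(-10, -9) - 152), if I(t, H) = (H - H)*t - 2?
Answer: 6160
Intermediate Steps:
I(t, H) = -2 (I(t, H) = 0*t - 2 = 0 - 2 = -2)
n = -40 (n = 4*(-10) = -40)
n*(I(-10, -9) - 152) = -40*(-2 - 152) = -40*(-154) = 6160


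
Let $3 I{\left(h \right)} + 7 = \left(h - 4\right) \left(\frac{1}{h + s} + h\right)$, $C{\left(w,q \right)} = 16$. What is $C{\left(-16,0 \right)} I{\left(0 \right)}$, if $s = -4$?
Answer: $-32$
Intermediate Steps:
$I{\left(h \right)} = - \frac{7}{3} + \frac{\left(-4 + h\right) \left(h + \frac{1}{-4 + h}\right)}{3}$ ($I{\left(h \right)} = - \frac{7}{3} + \frac{\left(h - 4\right) \left(\frac{1}{h - 4} + h\right)}{3} = - \frac{7}{3} + \frac{\left(-4 + h\right) \left(\frac{1}{-4 + h} + h\right)}{3} = - \frac{7}{3} + \frac{\left(-4 + h\right) \left(h + \frac{1}{-4 + h}\right)}{3}$)
$C{\left(-16,0 \right)} I{\left(0 \right)} = 16 \left(-2 - 0 + \frac{0^{2}}{3}\right) = 16 \left(-2 + 0 + \frac{1}{3} \cdot 0\right) = 16 \left(-2 + 0 + 0\right) = 16 \left(-2\right) = -32$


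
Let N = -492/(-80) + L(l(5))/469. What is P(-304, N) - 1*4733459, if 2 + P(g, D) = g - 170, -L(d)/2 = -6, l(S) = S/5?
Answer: -4733935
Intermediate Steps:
l(S) = S/5 (l(S) = S*(⅕) = S/5)
L(d) = 12 (L(d) = -2*(-6) = 12)
N = 57927/9380 (N = -492/(-80) + 12/469 = -492*(-1/80) + 12*(1/469) = 123/20 + 12/469 = 57927/9380 ≈ 6.1756)
P(g, D) = -172 + g (P(g, D) = -2 + (g - 170) = -2 + (-170 + g) = -172 + g)
P(-304, N) - 1*4733459 = (-172 - 304) - 1*4733459 = -476 - 4733459 = -4733935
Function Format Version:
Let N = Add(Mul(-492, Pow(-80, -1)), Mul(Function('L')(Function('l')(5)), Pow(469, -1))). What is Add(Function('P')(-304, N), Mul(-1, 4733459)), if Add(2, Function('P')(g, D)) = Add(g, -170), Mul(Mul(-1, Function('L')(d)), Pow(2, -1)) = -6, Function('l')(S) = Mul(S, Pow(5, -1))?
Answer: -4733935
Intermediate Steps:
Function('l')(S) = Mul(Rational(1, 5), S) (Function('l')(S) = Mul(S, Rational(1, 5)) = Mul(Rational(1, 5), S))
Function('L')(d) = 12 (Function('L')(d) = Mul(-2, -6) = 12)
N = Rational(57927, 9380) (N = Add(Mul(-492, Pow(-80, -1)), Mul(12, Pow(469, -1))) = Add(Mul(-492, Rational(-1, 80)), Mul(12, Rational(1, 469))) = Add(Rational(123, 20), Rational(12, 469)) = Rational(57927, 9380) ≈ 6.1756)
Function('P')(g, D) = Add(-172, g) (Function('P')(g, D) = Add(-2, Add(g, -170)) = Add(-2, Add(-170, g)) = Add(-172, g))
Add(Function('P')(-304, N), Mul(-1, 4733459)) = Add(Add(-172, -304), Mul(-1, 4733459)) = Add(-476, -4733459) = -4733935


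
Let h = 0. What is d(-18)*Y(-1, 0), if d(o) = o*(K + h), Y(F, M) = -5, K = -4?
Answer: -360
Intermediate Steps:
d(o) = -4*o (d(o) = o*(-4 + 0) = o*(-4) = -4*o)
d(-18)*Y(-1, 0) = -4*(-18)*(-5) = 72*(-5) = -360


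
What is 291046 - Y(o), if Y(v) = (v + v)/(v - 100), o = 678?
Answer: 84111616/289 ≈ 2.9104e+5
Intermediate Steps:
Y(v) = 2*v/(-100 + v) (Y(v) = (2*v)/(-100 + v) = 2*v/(-100 + v))
291046 - Y(o) = 291046 - 2*678/(-100 + 678) = 291046 - 2*678/578 = 291046 - 1*678/289 = 291046 - 678/289 = 84111616/289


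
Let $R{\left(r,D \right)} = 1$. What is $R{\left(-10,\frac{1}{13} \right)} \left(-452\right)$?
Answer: $-452$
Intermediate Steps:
$R{\left(-10,\frac{1}{13} \right)} \left(-452\right) = 1 \left(-452\right) = -452$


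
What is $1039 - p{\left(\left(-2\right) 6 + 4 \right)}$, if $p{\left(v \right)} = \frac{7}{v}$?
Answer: $\frac{8319}{8} \approx 1039.9$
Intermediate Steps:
$1039 - p{\left(\left(-2\right) 6 + 4 \right)} = 1039 - \frac{7}{\left(-2\right) 6 + 4} = 1039 - \frac{7}{-12 + 4} = 1039 - \frac{7}{-8} = 1039 - 7 \left(- \frac{1}{8}\right) = 1039 - - \frac{7}{8} = 1039 + \frac{7}{8} = \frac{8319}{8}$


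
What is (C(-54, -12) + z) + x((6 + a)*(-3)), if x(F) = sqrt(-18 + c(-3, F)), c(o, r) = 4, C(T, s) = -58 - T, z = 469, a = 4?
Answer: 465 + I*sqrt(14) ≈ 465.0 + 3.7417*I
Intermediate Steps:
x(F) = I*sqrt(14) (x(F) = sqrt(-18 + 4) = sqrt(-14) = I*sqrt(14))
(C(-54, -12) + z) + x((6 + a)*(-3)) = ((-58 - 1*(-54)) + 469) + I*sqrt(14) = ((-58 + 54) + 469) + I*sqrt(14) = (-4 + 469) + I*sqrt(14) = 465 + I*sqrt(14)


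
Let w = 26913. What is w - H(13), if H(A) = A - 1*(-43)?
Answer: 26857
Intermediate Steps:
H(A) = 43 + A (H(A) = A + 43 = 43 + A)
w - H(13) = 26913 - (43 + 13) = 26913 - 1*56 = 26913 - 56 = 26857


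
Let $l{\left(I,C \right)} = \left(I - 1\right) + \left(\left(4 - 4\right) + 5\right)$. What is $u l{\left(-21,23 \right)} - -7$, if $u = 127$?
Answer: $-2152$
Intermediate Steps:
$l{\left(I,C \right)} = 4 + I$ ($l{\left(I,C \right)} = \left(-1 + I\right) + \left(0 + 5\right) = \left(-1 + I\right) + 5 = 4 + I$)
$u l{\left(-21,23 \right)} - -7 = 127 \left(4 - 21\right) - -7 = 127 \left(-17\right) + \left(12 - 5\right) = -2159 + 7 = -2152$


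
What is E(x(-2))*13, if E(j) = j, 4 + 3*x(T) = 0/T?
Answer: -52/3 ≈ -17.333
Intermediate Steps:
x(T) = -4/3 (x(T) = -4/3 + (0/T)/3 = -4/3 + (⅓)*0 = -4/3 + 0 = -4/3)
E(x(-2))*13 = -4/3*13 = -52/3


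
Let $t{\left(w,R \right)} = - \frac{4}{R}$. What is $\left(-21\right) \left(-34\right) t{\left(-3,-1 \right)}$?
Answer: $2856$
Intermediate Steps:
$\left(-21\right) \left(-34\right) t{\left(-3,-1 \right)} = \left(-21\right) \left(-34\right) \left(- \frac{4}{-1}\right) = 714 \left(\left(-4\right) \left(-1\right)\right) = 714 \cdot 4 = 2856$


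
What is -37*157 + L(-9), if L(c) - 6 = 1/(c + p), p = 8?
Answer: -5804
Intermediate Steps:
L(c) = 6 + 1/(8 + c) (L(c) = 6 + 1/(c + 8) = 6 + 1/(8 + c))
-37*157 + L(-9) = -37*157 + (49 + 6*(-9))/(8 - 9) = -5809 + (49 - 54)/(-1) = -5809 - 1*(-5) = -5809 + 5 = -5804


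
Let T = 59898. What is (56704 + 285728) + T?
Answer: 402330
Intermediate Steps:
(56704 + 285728) + T = (56704 + 285728) + 59898 = 342432 + 59898 = 402330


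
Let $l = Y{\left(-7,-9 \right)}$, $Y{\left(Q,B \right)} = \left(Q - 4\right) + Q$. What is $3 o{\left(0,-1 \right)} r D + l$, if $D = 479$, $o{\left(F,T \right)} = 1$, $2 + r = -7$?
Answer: $-12951$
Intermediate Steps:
$r = -9$ ($r = -2 - 7 = -9$)
$Y{\left(Q,B \right)} = -4 + 2 Q$ ($Y{\left(Q,B \right)} = \left(-4 + Q\right) + Q = -4 + 2 Q$)
$l = -18$ ($l = -4 + 2 \left(-7\right) = -4 - 14 = -18$)
$3 o{\left(0,-1 \right)} r D + l = 3 \cdot 1 \left(-9\right) 479 - 18 = 3 \left(-9\right) 479 - 18 = \left(-27\right) 479 - 18 = -12933 - 18 = -12951$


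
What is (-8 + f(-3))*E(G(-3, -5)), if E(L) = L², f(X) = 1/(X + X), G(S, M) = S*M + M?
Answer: -2450/3 ≈ -816.67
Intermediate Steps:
G(S, M) = M + M*S (G(S, M) = M*S + M = M + M*S)
f(X) = 1/(2*X)
(-8 + f(-3))*E(G(-3, -5)) = (-8 + (½)/(-3))*(-5*(1 - 3))² = (-8 + (½)*(-⅓))*(-5*(-2))² = (-8 - ⅙)*10² = -49/6*100 = -2450/3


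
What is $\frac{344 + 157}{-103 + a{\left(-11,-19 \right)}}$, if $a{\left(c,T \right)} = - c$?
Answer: $- \frac{501}{92} \approx -5.4456$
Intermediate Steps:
$\frac{344 + 157}{-103 + a{\left(-11,-19 \right)}} = \frac{344 + 157}{-103 - -11} = \frac{501}{-103 + 11} = \frac{501}{-92} = 501 \left(- \frac{1}{92}\right) = - \frac{501}{92}$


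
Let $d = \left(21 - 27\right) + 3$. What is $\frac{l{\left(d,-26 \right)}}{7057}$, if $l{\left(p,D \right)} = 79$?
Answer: $\frac{79}{7057} \approx 0.011195$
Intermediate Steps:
$d = -3$ ($d = -6 + 3 = -3$)
$\frac{l{\left(d,-26 \right)}}{7057} = \frac{79}{7057}$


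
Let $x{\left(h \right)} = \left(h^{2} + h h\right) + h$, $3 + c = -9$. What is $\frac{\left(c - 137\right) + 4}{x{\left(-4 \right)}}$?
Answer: $- \frac{145}{28} \approx -5.1786$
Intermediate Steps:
$c = -12$ ($c = -3 - 9 = -12$)
$x{\left(h \right)} = h + 2 h^{2}$ ($x{\left(h \right)} = \left(h^{2} + h^{2}\right) + h = 2 h^{2} + h = h + 2 h^{2}$)
$\frac{\left(c - 137\right) + 4}{x{\left(-4 \right)}} = \frac{\left(-12 - 137\right) + 4}{\left(-4\right) \left(1 + 2 \left(-4\right)\right)} = \frac{-149 + 4}{\left(-4\right) \left(1 - 8\right)} = - \frac{145}{\left(-4\right) \left(-7\right)} = - \frac{145}{28}$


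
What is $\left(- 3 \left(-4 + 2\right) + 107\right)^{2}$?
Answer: $12769$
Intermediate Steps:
$\left(- 3 \left(-4 + 2\right) + 107\right)^{2} = \left(\left(-3\right) \left(-2\right) + 107\right)^{2} = \left(6 + 107\right)^{2} = 113^{2} = 12769$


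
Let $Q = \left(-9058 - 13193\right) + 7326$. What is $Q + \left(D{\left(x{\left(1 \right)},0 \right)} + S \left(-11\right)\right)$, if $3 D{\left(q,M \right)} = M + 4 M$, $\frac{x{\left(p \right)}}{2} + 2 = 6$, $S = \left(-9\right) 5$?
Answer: $-14430$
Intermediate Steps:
$S = -45$
$x{\left(p \right)} = 8$ ($x{\left(p \right)} = -4 + 2 \cdot 6 = -4 + 12 = 8$)
$D{\left(q,M \right)} = \frac{5 M}{3}$ ($D{\left(q,M \right)} = \frac{M + 4 M}{3} = \frac{5 M}{3}$)
$Q = -14925$ ($Q = -22251 + 7326 = -14925$)
$Q + \left(D{\left(x{\left(1 \right)},0 \right)} + S \left(-11\right)\right) = -14925 + \left(\frac{5}{3} \cdot 0 - -495\right) = -14925 + \left(0 + 495\right) = -14925 + 495 = -14430$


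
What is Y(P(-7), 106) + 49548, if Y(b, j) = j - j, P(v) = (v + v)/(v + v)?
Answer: 49548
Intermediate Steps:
P(v) = 1 (P(v) = (2*v)/((2*v)) = (2*v)*(1/(2*v)) = 1)
Y(b, j) = 0
Y(P(-7), 106) + 49548 = 0 + 49548 = 49548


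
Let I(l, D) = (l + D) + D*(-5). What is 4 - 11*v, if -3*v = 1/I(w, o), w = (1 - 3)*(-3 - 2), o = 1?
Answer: 83/18 ≈ 4.6111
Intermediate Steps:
w = 10 (w = -2*(-5) = 10)
I(l, D) = l - 4*D (I(l, D) = (D + l) - 5*D = l - 4*D)
v = -1/18 (v = -1/(3*(10 - 4*1)) = -1/(3*(10 - 4)) = -⅓/6 = -⅓*⅙ = -1/18 ≈ -0.055556)
4 - 11*v = 4 - 11*(-1/18) = 4 + 11/18 = 83/18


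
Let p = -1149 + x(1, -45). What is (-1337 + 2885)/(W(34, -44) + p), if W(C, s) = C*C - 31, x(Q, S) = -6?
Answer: -258/5 ≈ -51.600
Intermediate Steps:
W(C, s) = -31 + C**2 (W(C, s) = C**2 - 31 = -31 + C**2)
p = -1155 (p = -1149 - 6 = -1155)
(-1337 + 2885)/(W(34, -44) + p) = (-1337 + 2885)/((-31 + 34**2) - 1155) = 1548/((-31 + 1156) - 1155) = 1548/(1125 - 1155) = 1548/(-30) = 1548*(-1/30) = -258/5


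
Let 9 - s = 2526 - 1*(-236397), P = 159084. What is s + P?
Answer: -79830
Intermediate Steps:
s = -238914 (s = 9 - (2526 - 1*(-236397)) = 9 - (2526 + 236397) = 9 - 1*238923 = 9 - 238923 = -238914)
s + P = -238914 + 159084 = -79830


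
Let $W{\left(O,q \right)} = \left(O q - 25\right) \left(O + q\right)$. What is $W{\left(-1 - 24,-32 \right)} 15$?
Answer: $-662625$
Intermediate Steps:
$W{\left(O,q \right)} = \left(-25 + O q\right) \left(O + q\right)$
$W{\left(-1 - 24,-32 \right)} 15 = \left(- 25 \left(-1 - 24\right) - -800 + \left(-1 - 24\right) \left(-32\right)^{2} - 32 \left(-1 - 24\right)^{2}\right) 15 = \left(\left(-25\right) \left(-25\right) + 800 - 25600 - 32 \left(-25\right)^{2}\right) 15 = \left(625 + 800 - 25600 - 20000\right) 15 = \left(-44175\right) 15 = -662625$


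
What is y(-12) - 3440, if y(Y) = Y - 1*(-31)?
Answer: -3421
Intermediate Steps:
y(Y) = 31 + Y (y(Y) = Y + 31 = 31 + Y)
y(-12) - 3440 = (31 - 12) - 3440 = 19 - 3440 = -3421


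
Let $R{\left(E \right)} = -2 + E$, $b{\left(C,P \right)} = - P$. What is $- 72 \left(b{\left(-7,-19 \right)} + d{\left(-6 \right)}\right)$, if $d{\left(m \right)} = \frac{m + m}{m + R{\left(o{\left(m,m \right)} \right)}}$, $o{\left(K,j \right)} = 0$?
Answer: $-1476$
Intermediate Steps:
$d{\left(m \right)} = \frac{2 m}{-2 + m}$ ($d{\left(m \right)} = \frac{m + m}{m + \left(-2 + 0\right)} = \frac{2 m}{m - 2} = \frac{2 m}{-2 + m}$)
$- 72 \left(b{\left(-7,-19 \right)} + d{\left(-6 \right)}\right) = - 72 \left(\left(-1\right) \left(-19\right) + 2 \left(-6\right) \frac{1}{-2 - 6}\right) = - 72 \left(19 + 2 \left(-6\right) \frac{1}{-8}\right) = - 72 \left(19 + 2 \left(-6\right) \left(- \frac{1}{8}\right)\right) = - 72 \left(19 + \frac{3}{2}\right) = \left(-72\right) \frac{41}{2} = -1476$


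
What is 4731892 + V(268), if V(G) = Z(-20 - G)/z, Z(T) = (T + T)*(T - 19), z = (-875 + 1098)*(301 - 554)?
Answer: 266968437916/56419 ≈ 4.7319e+6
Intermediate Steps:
z = -56419 (z = 223*(-253) = -56419)
Z(T) = 2*T*(-19 + T) (Z(T) = (2*T)*(-19 + T) = 2*T*(-19 + T))
V(G) = -2*(-39 - G)*(-20 - G)/56419 (V(G) = (2*(-20 - G)*(-19 + (-20 - G)))/(-56419) = (2*(-20 - G)*(-39 - G))*(-1/56419) = (2*(-39 - G)*(-20 - G))*(-1/56419) = -2*(-39 - G)*(-20 - G)/56419)
4731892 + V(268) = 4731892 - 2*(20 + 268)*(39 + 268)/56419 = 4731892 - 2/56419*288*307 = 4731892 - 176832/56419 = 266968437916/56419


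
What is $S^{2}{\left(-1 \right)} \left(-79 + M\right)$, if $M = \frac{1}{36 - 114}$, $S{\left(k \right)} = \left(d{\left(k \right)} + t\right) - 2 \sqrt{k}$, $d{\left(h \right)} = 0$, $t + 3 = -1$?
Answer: $- \frac{12326}{13} - \frac{49304 i}{39} \approx -948.15 - 1264.2 i$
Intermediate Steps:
$t = -4$ ($t = -3 - 1 = -4$)
$S{\left(k \right)} = -4 - 2 \sqrt{k}$ ($S{\left(k \right)} = \left(0 - 4\right) - 2 \sqrt{k} = -4 - 2 \sqrt{k}$)
$M = - \frac{1}{78}$ ($M = \frac{1}{-78} = - \frac{1}{78} \approx -0.012821$)
$S^{2}{\left(-1 \right)} \left(-79 + M\right) = \left(-4 - 2 \sqrt{-1}\right)^{2} \left(-79 - \frac{1}{78}\right) = \left(-4 - 2 i\right)^{2} \left(- \frac{6163}{78}\right) = - \frac{6163 \left(-4 - 2 i\right)^{2}}{78}$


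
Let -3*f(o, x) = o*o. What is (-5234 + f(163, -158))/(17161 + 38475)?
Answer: -42271/166908 ≈ -0.25326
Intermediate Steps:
f(o, x) = -o**2/3 (f(o, x) = -o*o/3 = -o**2/3)
(-5234 + f(163, -158))/(17161 + 38475) = (-5234 - 1/3*163**2)/(17161 + 38475) = (-5234 - 1/3*26569)/55636 = (-5234 - 26569/3)*(1/55636) = -42271/3*1/55636 = -42271/166908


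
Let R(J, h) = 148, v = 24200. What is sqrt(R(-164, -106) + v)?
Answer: 2*sqrt(6087) ≈ 156.04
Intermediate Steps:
sqrt(R(-164, -106) + v) = sqrt(148 + 24200) = sqrt(24348) = 2*sqrt(6087)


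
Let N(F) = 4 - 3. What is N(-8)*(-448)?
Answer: -448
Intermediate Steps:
N(F) = 1
N(-8)*(-448) = 1*(-448) = -448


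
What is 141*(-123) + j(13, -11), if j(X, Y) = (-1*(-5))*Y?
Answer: -17398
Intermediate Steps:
j(X, Y) = 5*Y
141*(-123) + j(13, -11) = 141*(-123) + 5*(-11) = -17343 - 55 = -17398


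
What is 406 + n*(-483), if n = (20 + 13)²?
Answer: -525581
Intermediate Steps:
n = 1089 (n = 33² = 1089)
406 + n*(-483) = 406 + 1089*(-483) = 406 - 525987 = -525581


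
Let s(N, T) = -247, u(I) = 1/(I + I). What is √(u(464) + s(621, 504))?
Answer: I*√13294470/232 ≈ 15.716*I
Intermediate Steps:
u(I) = 1/(2*I)
√(u(464) + s(621, 504)) = √((½)/464 - 247) = √((½)*(1/464) - 247) = √(1/928 - 247) = √(-229215/928) = I*√13294470/232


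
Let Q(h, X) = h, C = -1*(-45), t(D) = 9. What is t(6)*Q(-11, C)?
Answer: -99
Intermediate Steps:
C = 45
t(6)*Q(-11, C) = 9*(-11) = -99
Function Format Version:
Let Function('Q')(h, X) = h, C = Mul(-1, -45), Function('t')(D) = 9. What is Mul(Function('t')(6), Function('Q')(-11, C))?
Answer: -99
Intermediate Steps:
C = 45
Mul(Function('t')(6), Function('Q')(-11, C)) = Mul(9, -11) = -99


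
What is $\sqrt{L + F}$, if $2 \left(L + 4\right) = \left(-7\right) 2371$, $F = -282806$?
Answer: $\frac{i \sqrt{1164434}}{2} \approx 539.54 i$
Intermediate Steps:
$L = - \frac{16605}{2}$ ($L = -4 + \frac{\left(-7\right) 2371}{2} = -4 + \frac{1}{2} \left(-16597\right) = -4 - \frac{16597}{2} = - \frac{16605}{2} \approx -8302.5$)
$\sqrt{L + F} = \sqrt{- \frac{16605}{2} - 282806} = \sqrt{- \frac{582217}{2}} = \frac{i \sqrt{1164434}}{2}$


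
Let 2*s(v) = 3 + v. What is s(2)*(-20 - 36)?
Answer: -140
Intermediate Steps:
s(v) = 3/2 + v/2 (s(v) = (3 + v)/2 = 3/2 + v/2)
s(2)*(-20 - 36) = (3/2 + (1/2)*2)*(-20 - 36) = (3/2 + 1)*(-56) = (5/2)*(-56) = -140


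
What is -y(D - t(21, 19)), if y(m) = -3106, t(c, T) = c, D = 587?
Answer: 3106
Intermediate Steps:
-y(D - t(21, 19)) = -1*(-3106) = 3106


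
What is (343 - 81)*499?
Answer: 130738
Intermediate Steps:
(343 - 81)*499 = 262*499 = 130738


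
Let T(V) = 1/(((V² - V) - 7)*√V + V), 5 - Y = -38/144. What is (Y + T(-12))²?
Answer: (-3187304293*I + 84254732*√3)/(5184*(-22189*I + 596*√3)) ≈ 27.708 - 0.020386*I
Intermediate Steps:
Y = 379/72 (Y = 5 - (-38)/144 = 5 - 1*(-19/72) = 5 + 19/72 = 379/72 ≈ 5.2639)
T(V) = 1/(V + √V*(-7 + V² - V)) (T(V) = 1/((-7 + V² - V)*√V + V) = 1/(√V*(-7 + V² - V) + V) = 1/(V + √V*(-7 + V² - V)))
(Y + T(-12))² = (379/72 + 1/(-12 + (-12)^(5/2) - (-12)^(3/2) - 14*I*√3))² = (379/72 + 1/(-12 + 288*I*√3 - (-24)*I*√3 - 14*I*√3))² = (379/72 + 1/(-12 + 288*I*√3 + 24*I*√3 - 14*I*√3))² = (379/72 + 1/(-12 + 298*I*√3))²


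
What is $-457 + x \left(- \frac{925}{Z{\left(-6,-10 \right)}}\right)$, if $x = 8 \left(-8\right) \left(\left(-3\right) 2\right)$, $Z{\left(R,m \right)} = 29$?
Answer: $- \frac{368453}{29} \approx -12705.0$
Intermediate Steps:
$x = 384$ ($x = \left(-64\right) \left(-6\right) = 384$)
$-457 + x \left(- \frac{925}{Z{\left(-6,-10 \right)}}\right) = -457 + 384 \left(- \frac{925}{29}\right) = -457 - \frac{355200}{29} = - \frac{368453}{29}$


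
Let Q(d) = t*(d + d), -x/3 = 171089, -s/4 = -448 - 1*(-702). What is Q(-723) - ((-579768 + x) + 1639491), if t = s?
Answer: 922680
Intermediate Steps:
s = -1016 (s = -4*(-448 - 1*(-702)) = -4*(-448 + 702) = -4*254 = -1016)
x = -513267 (x = -3*171089 = -513267)
t = -1016
Q(d) = -2032*d (Q(d) = -1016*(d + d) = -2032*d)
Q(-723) - ((-579768 + x) + 1639491) = -2032*(-723) - ((-579768 - 513267) + 1639491) = 1469136 - (-1093035 + 1639491) = 1469136 - 1*546456 = 1469136 - 546456 = 922680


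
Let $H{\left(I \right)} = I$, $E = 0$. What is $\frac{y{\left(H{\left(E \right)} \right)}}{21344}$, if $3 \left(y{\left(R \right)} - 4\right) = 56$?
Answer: $\frac{17}{16008} \approx 0.001062$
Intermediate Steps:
$y{\left(R \right)} = \frac{68}{3}$ ($y{\left(R \right)} = 4 + \frac{1}{3} \cdot 56 = 4 + \frac{56}{3} = \frac{68}{3}$)
$\frac{y{\left(H{\left(E \right)} \right)}}{21344} = \frac{68}{3 \cdot 21344} = \frac{68}{3} \cdot \frac{1}{21344} = \frac{17}{16008}$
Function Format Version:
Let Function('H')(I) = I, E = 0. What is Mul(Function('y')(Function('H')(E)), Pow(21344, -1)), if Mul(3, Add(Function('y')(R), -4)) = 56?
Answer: Rational(17, 16008) ≈ 0.0010620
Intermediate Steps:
Function('y')(R) = Rational(68, 3) (Function('y')(R) = Add(4, Mul(Rational(1, 3), 56)) = Add(4, Rational(56, 3)) = Rational(68, 3))
Mul(Function('y')(Function('H')(E)), Pow(21344, -1)) = Mul(Rational(68, 3), Pow(21344, -1)) = Mul(Rational(68, 3), Rational(1, 21344)) = Rational(17, 16008)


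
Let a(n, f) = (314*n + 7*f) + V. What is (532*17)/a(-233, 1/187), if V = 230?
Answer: -1691228/13638277 ≈ -0.12401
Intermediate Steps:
a(n, f) = 230 + 7*f + 314*n (a(n, f) = (314*n + 7*f) + 230 = (7*f + 314*n) + 230 = 230 + 7*f + 314*n)
(532*17)/a(-233, 1/187) = (532*17)/(230 + 7/187 + 314*(-233)) = 9044/(230 + 7*(1/187) - 73162) = 9044/(230 + 7/187 - 73162) = 9044/(-13638277/187) = 9044*(-187/13638277) = -1691228/13638277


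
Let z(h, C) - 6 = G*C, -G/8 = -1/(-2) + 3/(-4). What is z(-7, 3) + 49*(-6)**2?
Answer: 1776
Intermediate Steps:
G = 2 (G = -8*(-1/(-2) + 3/(-4)) = -8*(-1*(-1/2) + 3*(-1/4)) = -8*(1/2 - 3/4) = -8*(-1/4) = 2)
z(h, C) = 6 + 2*C
z(-7, 3) + 49*(-6)**2 = (6 + 2*3) + 49*(-6)**2 = (6 + 6) + 49*36 = 12 + 1764 = 1776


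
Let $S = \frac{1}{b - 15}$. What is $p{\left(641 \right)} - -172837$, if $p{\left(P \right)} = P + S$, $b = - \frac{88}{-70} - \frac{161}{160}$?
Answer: $\frac{2865681962}{16519} \approx 1.7348 \cdot 10^{5}$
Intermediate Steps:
$b = \frac{281}{1120}$ ($b = \left(-88\right) \left(- \frac{1}{70}\right) - \frac{161}{160} = \frac{44}{35} - \frac{161}{160} = \frac{281}{1120} \approx 0.25089$)
$S = - \frac{1120}{16519}$ ($S = \frac{1}{\frac{281}{1120} - 15} = \frac{1}{- \frac{16519}{1120}} = - \frac{1120}{16519} \approx -0.067801$)
$p{\left(P \right)} = - \frac{1120}{16519} + P$ ($p{\left(P \right)} = P - \frac{1120}{16519} = - \frac{1120}{16519} + P$)
$p{\left(641 \right)} - -172837 = \left(- \frac{1120}{16519} + 641\right) - -172837 = \frac{10587559}{16519} + 172837 = \frac{2865681962}{16519}$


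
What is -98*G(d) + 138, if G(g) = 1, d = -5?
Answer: 40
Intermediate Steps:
-98*G(d) + 138 = -98*1 + 138 = -98 + 138 = 40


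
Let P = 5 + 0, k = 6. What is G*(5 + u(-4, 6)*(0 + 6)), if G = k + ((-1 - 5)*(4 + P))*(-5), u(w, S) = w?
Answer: -5244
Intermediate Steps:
P = 5
G = 276 (G = 6 + ((-1 - 5)*(4 + 5))*(-5) = 6 - 6*9*(-5) = 6 - 54*(-5) = 6 + 270 = 276)
G*(5 + u(-4, 6)*(0 + 6)) = 276*(5 - 4*(0 + 6)) = 276*(5 - 4*6) = 276*(5 - 24) = 276*(-19) = -5244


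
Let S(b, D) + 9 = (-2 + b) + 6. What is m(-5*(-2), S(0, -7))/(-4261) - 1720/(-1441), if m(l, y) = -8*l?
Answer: 7444200/6140101 ≈ 1.2124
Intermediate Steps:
S(b, D) = -5 + b (S(b, D) = -9 + ((-2 + b) + 6) = -9 + (4 + b) = -5 + b)
m(-5*(-2), S(0, -7))/(-4261) - 1720/(-1441) = -(-40)*(-2)/(-4261) - 1720/(-1441) = -8*10*(-1/4261) - 1720*(-1/1441) = -80*(-1/4261) + 1720/1441 = 80/4261 + 1720/1441 = 7444200/6140101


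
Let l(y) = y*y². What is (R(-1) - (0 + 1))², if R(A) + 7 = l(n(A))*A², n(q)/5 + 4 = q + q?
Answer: 729432064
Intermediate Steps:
n(q) = -20 + 10*q (n(q) = -20 + 5*(q + q) = -20 + 5*(2*q) = -20 + 10*q)
l(y) = y³
R(A) = -7 + A²*(-20 + 10*A)³ (R(A) = -7 + (-20 + 10*A)³*A² = -7 + A²*(-20 + 10*A)³)
(R(-1) - (0 + 1))² = ((-7 + 1000*(-1)²*(-2 - 1)³) - (0 + 1))² = ((-7 + 1000*1*(-3)³) - 1*1)² = ((-7 + 1000*1*(-27)) - 1)² = ((-7 - 27000) - 1)² = (-27007 - 1)² = (-27008)² = 729432064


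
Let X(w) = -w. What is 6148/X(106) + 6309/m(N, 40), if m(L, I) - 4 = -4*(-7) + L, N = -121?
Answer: -11471/89 ≈ -128.89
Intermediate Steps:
m(L, I) = 32 + L (m(L, I) = 4 + (-4*(-7) + L) = 4 + (28 + L) = 32 + L)
6148/X(106) + 6309/m(N, 40) = 6148/((-1*106)) + 6309/(32 - 121) = 6148/(-106) + 6309/(-89) = 6148*(-1/106) + 6309*(-1/89) = -58 - 6309/89 = -11471/89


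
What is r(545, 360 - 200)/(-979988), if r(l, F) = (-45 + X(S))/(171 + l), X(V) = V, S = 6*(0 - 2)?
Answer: 57/701671408 ≈ 8.1235e-8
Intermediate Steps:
S = -12 (S = 6*(-2) = -12)
r(l, F) = -57/(171 + l) (r(l, F) = (-45 - 12)/(171 + l) = -57/(171 + l))
r(545, 360 - 200)/(-979988) = -57/(171 + 545)/(-979988) = -57/716*(-1/979988) = 57/701671408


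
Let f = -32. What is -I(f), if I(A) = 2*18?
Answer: -36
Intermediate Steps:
I(A) = 36
-I(f) = -1*36 = -36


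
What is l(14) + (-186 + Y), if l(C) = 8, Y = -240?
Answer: -418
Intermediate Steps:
l(14) + (-186 + Y) = 8 + (-186 - 240) = 8 - 426 = -418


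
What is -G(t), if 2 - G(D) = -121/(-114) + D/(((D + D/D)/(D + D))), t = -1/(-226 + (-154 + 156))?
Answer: -449381/478800 ≈ -0.93856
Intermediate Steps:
t = 1/224 (t = -1/(-226 + 2) = -1/(-224) = -1*(-1/224) = 1/224 ≈ 0.0044643)
G(D) = 107/114 - 2*D²/(1 + D) (G(D) = 2 - (-121/(-114) + D/(((D + D/D)/(D + D)))) = 2 - (-121*(-1/114) + D/(((D + 1)/((2*D))))) = 2 - (121/114 + D/(((1 + D)*(1/(2*D))))) = 2 - (121/114 + D/(((1 + D)/(2*D)))) = 2 - (121/114 + D*(2*D/(1 + D))) = 2 - (121/114 + 2*D²/(1 + D)) = 2 + (-121/114 - 2*D²/(1 + D)) = 107/114 - 2*D²/(1 + D))
-G(t) = -(107 - 228*(1/224)² + 107*(1/224))/(114*(1 + 1/224)) = -(107 - 228*1/50176 + 107/224)/(114*225/224) = -224*(107 - 57/12544 + 107/224)/(114*225) = -224*1348143/(114*225*12544) = -1*449381/478800 = -449381/478800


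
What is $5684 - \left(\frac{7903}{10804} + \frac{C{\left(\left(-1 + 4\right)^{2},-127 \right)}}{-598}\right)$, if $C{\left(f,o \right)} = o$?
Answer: $\frac{18358521813}{3230396} \approx 5683.1$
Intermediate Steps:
$5684 - \left(\frac{7903}{10804} + \frac{C{\left(\left(-1 + 4\right)^{2},-127 \right)}}{-598}\right) = 5684 - \left(\frac{7903}{10804} - \frac{127}{-598}\right) = 5684 - \left(7903 \cdot \frac{1}{10804} - - \frac{127}{598}\right) = 5684 - \left(\frac{7903}{10804} + \frac{127}{598}\right) = 5684 - \frac{3049051}{3230396} = \frac{18358521813}{3230396}$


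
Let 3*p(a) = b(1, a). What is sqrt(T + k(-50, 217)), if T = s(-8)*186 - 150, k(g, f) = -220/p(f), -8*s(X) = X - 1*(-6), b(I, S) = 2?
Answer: 17*I*sqrt(6)/2 ≈ 20.821*I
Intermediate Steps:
p(a) = 2/3 (p(a) = (1/3)*2 = 2/3)
s(X) = -3/4 - X/8 (s(X) = -(X - 1*(-6))/8 = -(X + 6)/8 = -(6 + X)/8 = -3/4 - X/8)
k(g, f) = -330 (k(g, f) = -220/2/3 = -220*3/2 = -330)
T = -207/2 (T = (-3/4 - 1/8*(-8))*186 - 150 = (-3/4 + 1)*186 - 150 = (1/4)*186 - 150 = 93/2 - 150 = -207/2 ≈ -103.50)
sqrt(T + k(-50, 217)) = sqrt(-207/2 - 330) = sqrt(-867/2) = 17*I*sqrt(6)/2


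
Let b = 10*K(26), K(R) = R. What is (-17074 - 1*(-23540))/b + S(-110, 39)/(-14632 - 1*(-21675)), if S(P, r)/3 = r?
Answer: 22785229/915590 ≈ 24.886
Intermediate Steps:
S(P, r) = 3*r
b = 260 (b = 10*26 = 260)
(-17074 - 1*(-23540))/b + S(-110, 39)/(-14632 - 1*(-21675)) = (-17074 - 1*(-23540))/260 + (3*39)/(-14632 - 1*(-21675)) = (-17074 + 23540)*(1/260) + 117/(-14632 + 21675) = 6466*(1/260) + 117/7043 = 3233/130 + 117*(1/7043) = 3233/130 + 117/7043 = 22785229/915590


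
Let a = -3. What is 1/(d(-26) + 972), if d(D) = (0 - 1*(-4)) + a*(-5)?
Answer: 1/991 ≈ 0.0010091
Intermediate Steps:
d(D) = 19 (d(D) = (0 - 1*(-4)) - 3*(-5) = (0 + 4) + 15 = 4 + 15 = 19)
1/(d(-26) + 972) = 1/(19 + 972) = 1/991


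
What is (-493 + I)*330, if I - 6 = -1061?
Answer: -510840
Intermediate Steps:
I = -1055 (I = 6 - 1061 = -1055)
(-493 + I)*330 = (-493 - 1055)*330 = -1548*330 = -510840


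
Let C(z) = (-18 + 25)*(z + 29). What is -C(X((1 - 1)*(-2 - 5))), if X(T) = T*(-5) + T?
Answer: -203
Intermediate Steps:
X(T) = -4*T (X(T) = -5*T + T = -4*T)
C(z) = 203 + 7*z (C(z) = 7*(29 + z) = 203 + 7*z)
-C(X((1 - 1)*(-2 - 5))) = -(203 + 7*(-4*(1 - 1)*(-2 - 5))) = -(203 + 7*(-0*(-7))) = -(203 + 7*(-4*0)) = -(203 + 7*0) = -(203 + 0) = -1*203 = -203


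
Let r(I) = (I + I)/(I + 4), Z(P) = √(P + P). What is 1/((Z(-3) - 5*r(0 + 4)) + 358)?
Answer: 353/124615 - I*√6/124615 ≈ 0.0028327 - 1.9656e-5*I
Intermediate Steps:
Z(P) = √2*√P (Z(P) = √(2*P) = √2*√P)
r(I) = 2*I/(4 + I) (r(I) = (2*I)/(4 + I) = 2*I/(4 + I))
1/((Z(-3) - 5*r(0 + 4)) + 358) = 1/((√2*√(-3) - 10*(0 + 4)/(4 + (0 + 4))) + 358) = 1/((√2*(I*√3) - 10*4/(4 + 4)) + 358) = 1/((I*√6 - 10*4/8) + 358) = 1/((I*√6 - 5*1) + 358) = 1/((I*√6 - 5) + 358) = 1/((-5 + I*√6) + 358) = 1/(353 + I*√6)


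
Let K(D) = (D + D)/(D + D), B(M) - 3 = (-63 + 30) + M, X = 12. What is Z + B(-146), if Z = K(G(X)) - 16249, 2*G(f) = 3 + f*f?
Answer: -16424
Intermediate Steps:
G(f) = 3/2 + f²/2 (G(f) = (3 + f*f)/2 = (3 + f²)/2 = 3/2 + f²/2)
B(M) = -30 + M (B(M) = 3 + ((-63 + 30) + M) = 3 + (-33 + M) = -30 + M)
K(D) = 1 (K(D) = (2*D)/((2*D)) = (2*D)*(1/(2*D)) = 1)
Z = -16248 (Z = 1 - 16249 = -16248)
Z + B(-146) = -16248 + (-30 - 146) = -16248 - 176 = -16424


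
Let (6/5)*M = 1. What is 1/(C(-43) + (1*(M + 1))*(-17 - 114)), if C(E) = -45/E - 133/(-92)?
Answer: -11868/2820721 ≈ -0.0042074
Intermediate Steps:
M = ⅚ (M = (⅚)*1 = ⅚ ≈ 0.83333)
C(E) = 133/92 - 45/E (C(E) = -45/E - 133*(-1/92) = -45/E + 133/92 = 133/92 - 45/E)
1/(C(-43) + (1*(M + 1))*(-17 - 114)) = 1/((133/92 - 45/(-43)) + (1*(⅚ + 1))*(-17 - 114)) = 1/((133/92 - 45*(-1/43)) + (1*(11/6))*(-131)) = 1/((133/92 + 45/43) + (11/6)*(-131)) = 1/(9859/3956 - 1441/6) = 1/(-2820721/11868) = -11868/2820721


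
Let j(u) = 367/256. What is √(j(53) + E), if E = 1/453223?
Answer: 7*√1538489494319/7251568 ≈ 1.1973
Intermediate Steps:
j(u) = 367/256 (j(u) = 367*(1/256) = 367/256)
E = 1/453223 ≈ 2.2064e-6
√(j(53) + E) = √(367/256 + 1/453223) = √(166333097/116025088) = 7*√1538489494319/7251568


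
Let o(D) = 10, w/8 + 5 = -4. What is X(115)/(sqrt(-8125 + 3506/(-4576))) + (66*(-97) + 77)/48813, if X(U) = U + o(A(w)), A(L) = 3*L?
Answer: -6325/48813 - 500*I*sqrt(2658620679)/18591753 ≈ -0.12958 - 1.3867*I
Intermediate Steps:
w = -72 (w = -40 + 8*(-4) = -40 - 32 = -72)
X(U) = 10 + U (X(U) = U + 10 = 10 + U)
X(115)/(sqrt(-8125 + 3506/(-4576))) + (66*(-97) + 77)/48813 = (10 + 115)/(sqrt(-8125 + 3506/(-4576))) + (66*(-97) + 77)/48813 = 125/(sqrt(-8125 + 3506*(-1/4576))) + (-6402 + 77)*(1/48813) = 125/(sqrt(-8125 - 1753/2288)) - 6325*1/48813 = 125/(sqrt(-18591753/2288)) - 6325/48813 = 125/((I*sqrt(2658620679)/572)) - 6325/48813 = 125*(-4*I*sqrt(2658620679)/18591753) - 6325/48813 = -500*I*sqrt(2658620679)/18591753 - 6325/48813 = -6325/48813 - 500*I*sqrt(2658620679)/18591753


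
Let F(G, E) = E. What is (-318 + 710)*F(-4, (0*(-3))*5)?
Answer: 0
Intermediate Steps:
(-318 + 710)*F(-4, (0*(-3))*5) = (-318 + 710)*((0*(-3))*5) = 392*(0*5) = 392*0 = 0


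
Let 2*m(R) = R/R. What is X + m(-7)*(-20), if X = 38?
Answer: 28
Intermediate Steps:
m(R) = ½ (m(R) = (R/R)/2 = (½)*1 = ½)
X + m(-7)*(-20) = 38 + (½)*(-20) = 38 - 10 = 28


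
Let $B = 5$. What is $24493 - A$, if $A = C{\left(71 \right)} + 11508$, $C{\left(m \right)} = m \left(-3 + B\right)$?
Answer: $12843$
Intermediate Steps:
$C{\left(m \right)} = 2 m$ ($C{\left(m \right)} = m \left(-3 + 5\right) = m 2 = 2 m$)
$A = 11650$ ($A = 2 \cdot 71 + 11508 = 142 + 11508 = 11650$)
$24493 - A = 24493 - 11650 = 12843$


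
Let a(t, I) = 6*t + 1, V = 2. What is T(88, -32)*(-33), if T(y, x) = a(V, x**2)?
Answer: -429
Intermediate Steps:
a(t, I) = 1 + 6*t
T(y, x) = 13 (T(y, x) = 1 + 6*2 = 1 + 12 = 13)
T(88, -32)*(-33) = 13*(-33) = -429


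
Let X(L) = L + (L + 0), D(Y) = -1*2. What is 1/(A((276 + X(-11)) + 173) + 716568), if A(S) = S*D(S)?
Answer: 1/715714 ≈ 1.3972e-6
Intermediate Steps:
D(Y) = -2
X(L) = 2*L (X(L) = L + L = 2*L)
A(S) = -2*S (A(S) = S*(-2) = -2*S)
1/(A((276 + X(-11)) + 173) + 716568) = 1/(-2*((276 + 2*(-11)) + 173) + 716568) = 1/(-2*((276 - 22) + 173) + 716568) = 1/(-2*(254 + 173) + 716568) = 1/(-2*427 + 716568) = 1/(-854 + 716568) = 1/715714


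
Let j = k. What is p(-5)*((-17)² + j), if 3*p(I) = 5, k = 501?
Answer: 3950/3 ≈ 1316.7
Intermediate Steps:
p(I) = 5/3 (p(I) = (⅓)*5 = 5/3)
j = 501
p(-5)*((-17)² + j) = 5*((-17)² + 501)/3 = 5*(289 + 501)/3 = (5/3)*790 = 3950/3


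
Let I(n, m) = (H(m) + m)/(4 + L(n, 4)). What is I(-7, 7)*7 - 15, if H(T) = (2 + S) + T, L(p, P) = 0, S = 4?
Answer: 20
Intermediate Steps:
H(T) = 6 + T (H(T) = (2 + 4) + T = 6 + T)
I(n, m) = 3/2 + m/2 (I(n, m) = ((6 + m) + m)/(4 + 0) = (6 + 2*m)/4 = (6 + 2*m)*(¼) = 3/2 + m/2)
I(-7, 7)*7 - 15 = (3/2 + (½)*7)*7 - 15 = (3/2 + 7/2)*7 - 15 = 5*7 - 15 = 35 - 15 = 20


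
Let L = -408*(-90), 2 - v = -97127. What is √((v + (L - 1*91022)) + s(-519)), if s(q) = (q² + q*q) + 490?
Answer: 3*√64671 ≈ 762.92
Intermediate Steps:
v = 97129 (v = 2 - 1*(-97127) = 2 + 97127 = 97129)
s(q) = 490 + 2*q² (s(q) = (q² + q²) + 490 = 2*q² + 490 = 490 + 2*q²)
L = 36720
√((v + (L - 1*91022)) + s(-519)) = √((97129 + (36720 - 1*91022)) + (490 + 2*(-519)²)) = √((97129 + (36720 - 91022)) + (490 + 2*269361)) = √((97129 - 54302) + (490 + 538722)) = √(42827 + 539212) = √582039 = 3*√64671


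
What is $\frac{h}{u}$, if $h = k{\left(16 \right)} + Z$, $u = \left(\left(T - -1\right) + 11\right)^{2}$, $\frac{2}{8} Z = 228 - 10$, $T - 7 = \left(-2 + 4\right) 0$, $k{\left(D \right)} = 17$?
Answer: $\frac{889}{361} \approx 2.4626$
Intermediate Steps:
$T = 7$ ($T = 7 + \left(-2 + 4\right) 0 = 7 + 2 \cdot 0 = 7 + 0 = 7$)
$Z = 872$ ($Z = 4 \left(228 - 10\right) = 4 \cdot 218 = 872$)
$u = 361$ ($u = \left(\left(7 - -1\right) + 11\right)^{2} = \left(\left(7 + 1\right) + 11\right)^{2} = \left(8 + 11\right)^{2} = 19^{2} = 361$)
$h = 889$ ($h = 17 + 872 = 889$)
$\frac{h}{u} = \frac{889}{361}$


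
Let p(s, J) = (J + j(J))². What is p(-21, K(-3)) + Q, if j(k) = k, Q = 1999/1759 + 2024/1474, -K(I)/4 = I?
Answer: 68179089/117853 ≈ 578.51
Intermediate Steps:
K(I) = -4*I
Q = 295761/117853 (Q = 1999*(1/1759) + 2024*(1/1474) = 1999/1759 + 92/67 = 295761/117853 ≈ 2.5096)
p(s, J) = 4*J² (p(s, J) = (J + J)² = (2*J)² = 4*J²)
p(-21, K(-3)) + Q = 4*(-4*(-3))² + 295761/117853 = 4*12² + 295761/117853 = 4*144 + 295761/117853 = 576 + 295761/117853 = 68179089/117853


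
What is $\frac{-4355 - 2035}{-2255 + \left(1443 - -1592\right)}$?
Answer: $- \frac{213}{26} \approx -8.1923$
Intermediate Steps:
$\frac{-4355 - 2035}{-2255 + \left(1443 - -1592\right)} = - \frac{6390}{-2255 + \left(1443 + 1592\right)} = - \frac{6390}{-2255 + 3035} = - \frac{6390}{780} = \left(-6390\right) \frac{1}{780} = - \frac{213}{26}$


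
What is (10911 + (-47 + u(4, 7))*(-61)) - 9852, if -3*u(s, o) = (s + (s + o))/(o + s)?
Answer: 43491/11 ≈ 3953.7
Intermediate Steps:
u(s, o) = -(o + 2*s)/(3*(o + s)) (u(s, o) = -(s + (s + o))/(3*(o + s)) = -(s + (o + s))/(3*(o + s)) = -(o + 2*s)/(3*(o + s)))
(10911 + (-47 + u(4, 7))*(-61)) - 9852 = (10911 + (-47 + (-1*7 - 2*4)/(3*(7 + 4)))*(-61)) - 9852 = (10911 + (-47 + (1/3)*(-7 - 8)/11)*(-61)) - 9852 = (10911 + (-47 + (1/3)*(1/11)*(-15))*(-61)) - 9852 = (10911 + (-47 - 5/11)*(-61)) - 9852 = (10911 - 522/11*(-61)) - 9852 = (10911 + 31842/11) - 9852 = 151863/11 - 9852 = 43491/11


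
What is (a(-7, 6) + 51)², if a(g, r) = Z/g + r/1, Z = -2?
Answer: 160801/49 ≈ 3281.7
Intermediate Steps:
a(g, r) = r - 2/g (a(g, r) = -2/g + r/1 = -2/g + r*1 = -2/g + r = r - 2/g)
(a(-7, 6) + 51)² = ((6 - 2/(-7)) + 51)² = ((6 - 2*(-⅐)) + 51)² = ((6 + 2/7) + 51)² = (44/7 + 51)² = (401/7)² = 160801/49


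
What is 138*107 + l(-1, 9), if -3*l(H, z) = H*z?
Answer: 14769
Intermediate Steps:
l(H, z) = -H*z/3
138*107 + l(-1, 9) = 138*107 - 1/3*(-1)*9 = 14766 + 3 = 14769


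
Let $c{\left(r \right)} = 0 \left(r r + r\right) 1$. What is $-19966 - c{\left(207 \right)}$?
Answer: $-19966$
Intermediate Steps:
$c{\left(r \right)} = 0$ ($c{\left(r \right)} = 0 \left(r^{2} + r\right) 1 = 0 \left(r + r^{2}\right) 1 = 0 \cdot 1 = 0$)
$-19966 - c{\left(207 \right)} = -19966 - 0 = -19966 + 0 = -19966$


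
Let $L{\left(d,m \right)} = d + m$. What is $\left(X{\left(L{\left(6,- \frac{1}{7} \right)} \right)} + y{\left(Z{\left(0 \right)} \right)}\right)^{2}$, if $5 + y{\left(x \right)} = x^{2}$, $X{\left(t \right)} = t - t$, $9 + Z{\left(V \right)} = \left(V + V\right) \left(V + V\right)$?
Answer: $5776$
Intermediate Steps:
$Z{\left(V \right)} = -9 + 4 V^{2}$ ($Z{\left(V \right)} = -9 + \left(V + V\right) \left(V + V\right) = -9 + 2 V 2 V = -9 + 4 V^{2}$)
$X{\left(t \right)} = 0$
$y{\left(x \right)} = -5 + x^{2}$
$\left(X{\left(L{\left(6,- \frac{1}{7} \right)} \right)} + y{\left(Z{\left(0 \right)} \right)}\right)^{2} = \left(0 - \left(5 - \left(-9 + 4 \cdot 0^{2}\right)^{2}\right)\right)^{2} = \left(0 - \left(5 - \left(-9 + 4 \cdot 0\right)^{2}\right)\right)^{2} = \left(0 - \left(5 - \left(-9 + 0\right)^{2}\right)\right)^{2} = \left(0 - \left(5 - \left(-9\right)^{2}\right)\right)^{2} = \left(0 + \left(-5 + 81\right)\right)^{2} = \left(0 + 76\right)^{2} = 76^{2} = 5776$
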